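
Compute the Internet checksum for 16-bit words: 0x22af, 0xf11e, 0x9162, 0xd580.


Sum all words (with carry folding):
+ 0x22af = 0x22af
+ 0xf11e = 0x13ce
+ 0x9162 = 0xa530
+ 0xd580 = 0x7ab1
One's complement: ~0x7ab1
Checksum = 0x854e


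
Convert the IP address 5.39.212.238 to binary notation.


5 = 00000101
39 = 00100111
212 = 11010100
238 = 11101110
Binary: 00000101.00100111.11010100.11101110


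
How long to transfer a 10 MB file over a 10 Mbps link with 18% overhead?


Effective throughput = 10 * (1 - 18/100) = 8.2 Mbps
File size in Mb = 10 * 8 = 80 Mb
Time = 80 / 8.2
Time = 9.7561 seconds


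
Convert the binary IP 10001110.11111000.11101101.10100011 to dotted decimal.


10001110 = 142
11111000 = 248
11101101 = 237
10100011 = 163
IP: 142.248.237.163


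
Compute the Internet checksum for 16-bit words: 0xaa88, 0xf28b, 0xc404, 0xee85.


Sum all words (with carry folding):
+ 0xaa88 = 0xaa88
+ 0xf28b = 0x9d14
+ 0xc404 = 0x6119
+ 0xee85 = 0x4f9f
One's complement: ~0x4f9f
Checksum = 0xb060


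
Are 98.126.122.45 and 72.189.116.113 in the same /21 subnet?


Mask: 255.255.248.0
98.126.122.45 AND mask = 98.126.120.0
72.189.116.113 AND mask = 72.189.112.0
No, different subnets (98.126.120.0 vs 72.189.112.0)


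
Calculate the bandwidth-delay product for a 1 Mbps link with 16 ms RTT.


BDP = bandwidth * RTT
= 1 Mbps * 16 ms
= 1 * 1e6 * 16 / 1000 bits
= 16000 bits
= 2000 bytes
= 1.9531 KB
BDP = 16000 bits (2000 bytes)


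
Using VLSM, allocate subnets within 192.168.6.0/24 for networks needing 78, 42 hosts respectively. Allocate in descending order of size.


78 hosts -> /25 (126 usable): 192.168.6.0/25
42 hosts -> /26 (62 usable): 192.168.6.128/26
Allocation: 192.168.6.0/25 (78 hosts, 126 usable); 192.168.6.128/26 (42 hosts, 62 usable)


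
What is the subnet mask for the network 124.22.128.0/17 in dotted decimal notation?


/17 means 17 network bits, 15 host bits
Binary: 11111111111111111000000000000000
Mask: 255.255.128.0


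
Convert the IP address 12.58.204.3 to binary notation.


12 = 00001100
58 = 00111010
204 = 11001100
3 = 00000011
Binary: 00001100.00111010.11001100.00000011


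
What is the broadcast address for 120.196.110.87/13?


Network: 120.192.0.0/13
Host bits = 19
Set all host bits to 1:
Broadcast: 120.199.255.255


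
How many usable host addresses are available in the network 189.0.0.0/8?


Host bits = 32 - 8 = 24
Total addresses = 2^24 = 16777216
Usable = total - 2 (network and broadcast)
Usable hosts: 16777214


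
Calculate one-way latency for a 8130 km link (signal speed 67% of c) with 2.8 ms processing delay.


Speed = 0.67 * 3e5 km/s = 201000 km/s
Propagation delay = 8130 / 201000 = 0.0404 s = 40.4478 ms
Processing delay = 2.8 ms
Total one-way latency = 43.2478 ms


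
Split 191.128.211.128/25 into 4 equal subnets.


New prefix = 25 + 2 = 27
Each subnet has 32 addresses
  191.128.211.128/27
  191.128.211.160/27
  191.128.211.192/27
  191.128.211.224/27
Subnets: 191.128.211.128/27, 191.128.211.160/27, 191.128.211.192/27, 191.128.211.224/27


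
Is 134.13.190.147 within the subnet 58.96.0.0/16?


Subnet network: 58.96.0.0
Test IP AND mask: 134.13.0.0
No, 134.13.190.147 is not in 58.96.0.0/16


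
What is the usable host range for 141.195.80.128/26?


Network: 141.195.80.128
Broadcast: 141.195.80.191
First usable = network + 1
Last usable = broadcast - 1
Range: 141.195.80.129 to 141.195.80.190


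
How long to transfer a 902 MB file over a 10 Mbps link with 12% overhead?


Effective throughput = 10 * (1 - 12/100) = 8.8 Mbps
File size in Mb = 902 * 8 = 7216 Mb
Time = 7216 / 8.8
Time = 820.0 seconds


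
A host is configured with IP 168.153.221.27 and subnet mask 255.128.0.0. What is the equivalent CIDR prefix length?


Binary: 11111111.10000000.00000000.00000000
Count leading 1s
Prefix: /9


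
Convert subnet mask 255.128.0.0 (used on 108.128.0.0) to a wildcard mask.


Subnet mask: 255.128.0.0
Wildcard = 255.255.255.255 - subnet mask
255 - 255 = 0
255 - 128 = 127
255 - 0 = 255
255 - 0 = 255
Wildcard: 0.127.255.255


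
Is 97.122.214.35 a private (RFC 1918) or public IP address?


RFC 1918 private ranges:
  10.0.0.0/8 (10.0.0.0 - 10.255.255.255)
  172.16.0.0/12 (172.16.0.0 - 172.31.255.255)
  192.168.0.0/16 (192.168.0.0 - 192.168.255.255)
Public (not in any RFC 1918 range)


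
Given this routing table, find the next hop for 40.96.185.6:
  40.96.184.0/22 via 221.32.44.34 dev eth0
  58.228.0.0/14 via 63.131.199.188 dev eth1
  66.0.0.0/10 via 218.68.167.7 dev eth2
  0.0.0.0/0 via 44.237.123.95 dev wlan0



Longest prefix match for 40.96.185.6:
  /22 40.96.184.0: MATCH
  /14 58.228.0.0: no
  /10 66.0.0.0: no
  /0 0.0.0.0: MATCH
Selected: next-hop 221.32.44.34 via eth0 (matched /22)


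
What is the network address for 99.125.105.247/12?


IP:   01100011.01111101.01101001.11110111
Mask: 11111111.11110000.00000000.00000000
AND operation:
Net:  01100011.01110000.00000000.00000000
Network: 99.112.0.0/12


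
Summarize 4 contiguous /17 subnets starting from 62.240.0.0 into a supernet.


Original prefix: /17
Number of subnets: 4 = 2^2
New prefix = 17 - 2 = 15
Supernet: 62.240.0.0/15


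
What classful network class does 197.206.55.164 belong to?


First octet: 197
Binary: 11000101
110xxxxx -> Class C (192-223)
Class C, default mask 255.255.255.0 (/24)


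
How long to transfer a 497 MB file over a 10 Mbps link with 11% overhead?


Effective throughput = 10 * (1 - 11/100) = 8.9 Mbps
File size in Mb = 497 * 8 = 3976 Mb
Time = 3976 / 8.9
Time = 446.7416 seconds


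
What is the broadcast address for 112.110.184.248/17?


Network: 112.110.128.0/17
Host bits = 15
Set all host bits to 1:
Broadcast: 112.110.255.255


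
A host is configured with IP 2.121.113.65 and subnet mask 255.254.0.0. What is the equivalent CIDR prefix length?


Binary: 11111111.11111110.00000000.00000000
Count leading 1s
Prefix: /15


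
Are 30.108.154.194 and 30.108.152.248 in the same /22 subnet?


Mask: 255.255.252.0
30.108.154.194 AND mask = 30.108.152.0
30.108.152.248 AND mask = 30.108.152.0
Yes, same subnet (30.108.152.0)


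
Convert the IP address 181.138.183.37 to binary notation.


181 = 10110101
138 = 10001010
183 = 10110111
37 = 00100101
Binary: 10110101.10001010.10110111.00100101


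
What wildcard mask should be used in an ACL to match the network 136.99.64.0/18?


Subnet mask: 255.255.192.0
Wildcard = 255.255.255.255 - subnet mask
255 - 255 = 0
255 - 255 = 0
255 - 192 = 63
255 - 0 = 255
Wildcard: 0.0.63.255


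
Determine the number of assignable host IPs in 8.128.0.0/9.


Host bits = 32 - 9 = 23
Total addresses = 2^23 = 8388608
Usable = total - 2 (network and broadcast)
Usable hosts: 8388606


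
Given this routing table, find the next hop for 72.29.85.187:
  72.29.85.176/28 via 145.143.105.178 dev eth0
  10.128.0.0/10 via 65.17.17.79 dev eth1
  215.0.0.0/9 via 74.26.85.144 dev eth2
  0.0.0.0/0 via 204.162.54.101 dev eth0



Longest prefix match for 72.29.85.187:
  /28 72.29.85.176: MATCH
  /10 10.128.0.0: no
  /9 215.0.0.0: no
  /0 0.0.0.0: MATCH
Selected: next-hop 145.143.105.178 via eth0 (matched /28)


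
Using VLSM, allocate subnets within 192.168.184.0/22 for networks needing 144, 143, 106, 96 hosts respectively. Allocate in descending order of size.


144 hosts -> /24 (254 usable): 192.168.184.0/24
143 hosts -> /24 (254 usable): 192.168.185.0/24
106 hosts -> /25 (126 usable): 192.168.186.0/25
96 hosts -> /25 (126 usable): 192.168.186.128/25
Allocation: 192.168.184.0/24 (144 hosts, 254 usable); 192.168.185.0/24 (143 hosts, 254 usable); 192.168.186.0/25 (106 hosts, 126 usable); 192.168.186.128/25 (96 hosts, 126 usable)


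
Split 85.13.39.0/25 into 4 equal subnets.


New prefix = 25 + 2 = 27
Each subnet has 32 addresses
  85.13.39.0/27
  85.13.39.32/27
  85.13.39.64/27
  85.13.39.96/27
Subnets: 85.13.39.0/27, 85.13.39.32/27, 85.13.39.64/27, 85.13.39.96/27


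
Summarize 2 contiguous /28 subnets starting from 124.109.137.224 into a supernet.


Original prefix: /28
Number of subnets: 2 = 2^1
New prefix = 28 - 1 = 27
Supernet: 124.109.137.224/27


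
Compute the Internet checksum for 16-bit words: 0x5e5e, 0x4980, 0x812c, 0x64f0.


Sum all words (with carry folding):
+ 0x5e5e = 0x5e5e
+ 0x4980 = 0xa7de
+ 0x812c = 0x290b
+ 0x64f0 = 0x8dfb
One's complement: ~0x8dfb
Checksum = 0x7204


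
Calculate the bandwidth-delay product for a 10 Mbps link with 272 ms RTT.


BDP = bandwidth * RTT
= 10 Mbps * 272 ms
= 10 * 1e6 * 272 / 1000 bits
= 2720000 bits
= 340000 bytes
= 332.0312 KB
BDP = 2720000 bits (340000 bytes)


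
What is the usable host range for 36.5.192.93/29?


Network: 36.5.192.88
Broadcast: 36.5.192.95
First usable = network + 1
Last usable = broadcast - 1
Range: 36.5.192.89 to 36.5.192.94


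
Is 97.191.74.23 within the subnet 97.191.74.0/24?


Subnet network: 97.191.74.0
Test IP AND mask: 97.191.74.0
Yes, 97.191.74.23 is in 97.191.74.0/24


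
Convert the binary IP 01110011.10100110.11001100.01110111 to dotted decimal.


01110011 = 115
10100110 = 166
11001100 = 204
01110111 = 119
IP: 115.166.204.119


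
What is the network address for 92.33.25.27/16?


IP:   01011100.00100001.00011001.00011011
Mask: 11111111.11111111.00000000.00000000
AND operation:
Net:  01011100.00100001.00000000.00000000
Network: 92.33.0.0/16


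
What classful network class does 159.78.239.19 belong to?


First octet: 159
Binary: 10011111
10xxxxxx -> Class B (128-191)
Class B, default mask 255.255.0.0 (/16)


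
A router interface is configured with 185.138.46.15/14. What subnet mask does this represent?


/14 means 14 network bits, 18 host bits
Binary: 11111111111111000000000000000000
Mask: 255.252.0.0


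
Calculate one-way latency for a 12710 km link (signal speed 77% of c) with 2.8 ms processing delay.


Speed = 0.77 * 3e5 km/s = 231000 km/s
Propagation delay = 12710 / 231000 = 0.055 s = 55.0216 ms
Processing delay = 2.8 ms
Total one-way latency = 57.8216 ms


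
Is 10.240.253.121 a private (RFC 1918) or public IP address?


RFC 1918 private ranges:
  10.0.0.0/8 (10.0.0.0 - 10.255.255.255)
  172.16.0.0/12 (172.16.0.0 - 172.31.255.255)
  192.168.0.0/16 (192.168.0.0 - 192.168.255.255)
Private (in 10.0.0.0/8)


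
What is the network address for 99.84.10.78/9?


IP:   01100011.01010100.00001010.01001110
Mask: 11111111.10000000.00000000.00000000
AND operation:
Net:  01100011.00000000.00000000.00000000
Network: 99.0.0.0/9


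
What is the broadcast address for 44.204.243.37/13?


Network: 44.200.0.0/13
Host bits = 19
Set all host bits to 1:
Broadcast: 44.207.255.255


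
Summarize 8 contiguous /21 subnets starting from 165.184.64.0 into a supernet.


Original prefix: /21
Number of subnets: 8 = 2^3
New prefix = 21 - 3 = 18
Supernet: 165.184.64.0/18


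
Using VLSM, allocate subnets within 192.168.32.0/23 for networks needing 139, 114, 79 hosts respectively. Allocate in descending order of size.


139 hosts -> /24 (254 usable): 192.168.32.0/24
114 hosts -> /25 (126 usable): 192.168.33.0/25
79 hosts -> /25 (126 usable): 192.168.33.128/25
Allocation: 192.168.32.0/24 (139 hosts, 254 usable); 192.168.33.0/25 (114 hosts, 126 usable); 192.168.33.128/25 (79 hosts, 126 usable)


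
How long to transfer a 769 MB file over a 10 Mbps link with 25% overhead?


Effective throughput = 10 * (1 - 25/100) = 7.5 Mbps
File size in Mb = 769 * 8 = 6152 Mb
Time = 6152 / 7.5
Time = 820.2667 seconds


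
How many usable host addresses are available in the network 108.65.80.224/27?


Host bits = 32 - 27 = 5
Total addresses = 2^5 = 32
Usable = total - 2 (network and broadcast)
Usable hosts: 30


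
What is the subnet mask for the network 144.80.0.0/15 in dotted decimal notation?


/15 means 15 network bits, 17 host bits
Binary: 11111111111111100000000000000000
Mask: 255.254.0.0


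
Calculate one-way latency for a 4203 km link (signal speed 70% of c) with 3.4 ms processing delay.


Speed = 0.7 * 3e5 km/s = 210000 km/s
Propagation delay = 4203 / 210000 = 0.02 s = 20.0143 ms
Processing delay = 3.4 ms
Total one-way latency = 23.4143 ms


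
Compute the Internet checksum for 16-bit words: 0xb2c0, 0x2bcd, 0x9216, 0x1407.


Sum all words (with carry folding):
+ 0xb2c0 = 0xb2c0
+ 0x2bcd = 0xde8d
+ 0x9216 = 0x70a4
+ 0x1407 = 0x84ab
One's complement: ~0x84ab
Checksum = 0x7b54


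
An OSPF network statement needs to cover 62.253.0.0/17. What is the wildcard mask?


Subnet mask: 255.255.128.0
Wildcard = 255.255.255.255 - subnet mask
255 - 255 = 0
255 - 255 = 0
255 - 128 = 127
255 - 0 = 255
Wildcard: 0.0.127.255


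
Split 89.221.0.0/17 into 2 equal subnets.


New prefix = 17 + 1 = 18
Each subnet has 16384 addresses
  89.221.0.0/18
  89.221.64.0/18
Subnets: 89.221.0.0/18, 89.221.64.0/18


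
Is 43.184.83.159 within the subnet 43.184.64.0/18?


Subnet network: 43.184.64.0
Test IP AND mask: 43.184.64.0
Yes, 43.184.83.159 is in 43.184.64.0/18


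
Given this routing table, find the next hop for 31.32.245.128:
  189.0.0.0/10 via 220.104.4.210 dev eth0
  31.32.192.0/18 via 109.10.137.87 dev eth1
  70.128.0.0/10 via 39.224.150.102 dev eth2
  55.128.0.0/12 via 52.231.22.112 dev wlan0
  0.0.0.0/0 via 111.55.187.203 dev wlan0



Longest prefix match for 31.32.245.128:
  /10 189.0.0.0: no
  /18 31.32.192.0: MATCH
  /10 70.128.0.0: no
  /12 55.128.0.0: no
  /0 0.0.0.0: MATCH
Selected: next-hop 109.10.137.87 via eth1 (matched /18)


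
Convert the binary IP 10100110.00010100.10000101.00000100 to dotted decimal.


10100110 = 166
00010100 = 20
10000101 = 133
00000100 = 4
IP: 166.20.133.4


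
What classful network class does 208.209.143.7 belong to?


First octet: 208
Binary: 11010000
110xxxxx -> Class C (192-223)
Class C, default mask 255.255.255.0 (/24)


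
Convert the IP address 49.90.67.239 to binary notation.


49 = 00110001
90 = 01011010
67 = 01000011
239 = 11101111
Binary: 00110001.01011010.01000011.11101111


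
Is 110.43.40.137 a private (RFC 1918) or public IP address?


RFC 1918 private ranges:
  10.0.0.0/8 (10.0.0.0 - 10.255.255.255)
  172.16.0.0/12 (172.16.0.0 - 172.31.255.255)
  192.168.0.0/16 (192.168.0.0 - 192.168.255.255)
Public (not in any RFC 1918 range)


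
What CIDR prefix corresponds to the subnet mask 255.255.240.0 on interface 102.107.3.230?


Binary: 11111111.11111111.11110000.00000000
Count leading 1s
Prefix: /20


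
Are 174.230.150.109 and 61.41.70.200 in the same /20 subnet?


Mask: 255.255.240.0
174.230.150.109 AND mask = 174.230.144.0
61.41.70.200 AND mask = 61.41.64.0
No, different subnets (174.230.144.0 vs 61.41.64.0)


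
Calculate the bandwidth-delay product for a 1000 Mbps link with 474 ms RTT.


BDP = bandwidth * RTT
= 1000 Mbps * 474 ms
= 1000 * 1e6 * 474 / 1000 bits
= 474000000 bits
= 59250000 bytes
= 57861.3281 KB
BDP = 474000000 bits (59250000 bytes)


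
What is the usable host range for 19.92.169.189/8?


Network: 19.0.0.0
Broadcast: 19.255.255.255
First usable = network + 1
Last usable = broadcast - 1
Range: 19.0.0.1 to 19.255.255.254


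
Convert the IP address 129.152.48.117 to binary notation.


129 = 10000001
152 = 10011000
48 = 00110000
117 = 01110101
Binary: 10000001.10011000.00110000.01110101


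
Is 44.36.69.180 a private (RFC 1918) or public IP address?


RFC 1918 private ranges:
  10.0.0.0/8 (10.0.0.0 - 10.255.255.255)
  172.16.0.0/12 (172.16.0.0 - 172.31.255.255)
  192.168.0.0/16 (192.168.0.0 - 192.168.255.255)
Public (not in any RFC 1918 range)


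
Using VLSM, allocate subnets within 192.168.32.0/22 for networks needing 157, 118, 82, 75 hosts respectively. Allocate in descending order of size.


157 hosts -> /24 (254 usable): 192.168.32.0/24
118 hosts -> /25 (126 usable): 192.168.33.0/25
82 hosts -> /25 (126 usable): 192.168.33.128/25
75 hosts -> /25 (126 usable): 192.168.34.0/25
Allocation: 192.168.32.0/24 (157 hosts, 254 usable); 192.168.33.0/25 (118 hosts, 126 usable); 192.168.33.128/25 (82 hosts, 126 usable); 192.168.34.0/25 (75 hosts, 126 usable)


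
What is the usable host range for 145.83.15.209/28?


Network: 145.83.15.208
Broadcast: 145.83.15.223
First usable = network + 1
Last usable = broadcast - 1
Range: 145.83.15.209 to 145.83.15.222


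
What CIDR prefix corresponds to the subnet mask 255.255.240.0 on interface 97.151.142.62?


Binary: 11111111.11111111.11110000.00000000
Count leading 1s
Prefix: /20


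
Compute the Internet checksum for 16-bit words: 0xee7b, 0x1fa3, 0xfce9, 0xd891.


Sum all words (with carry folding):
+ 0xee7b = 0xee7b
+ 0x1fa3 = 0x0e1f
+ 0xfce9 = 0x0b09
+ 0xd891 = 0xe39a
One's complement: ~0xe39a
Checksum = 0x1c65


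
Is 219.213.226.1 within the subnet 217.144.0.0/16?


Subnet network: 217.144.0.0
Test IP AND mask: 219.213.0.0
No, 219.213.226.1 is not in 217.144.0.0/16


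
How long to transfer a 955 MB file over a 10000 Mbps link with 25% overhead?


Effective throughput = 10000 * (1 - 25/100) = 7500 Mbps
File size in Mb = 955 * 8 = 7640 Mb
Time = 7640 / 7500
Time = 1.0187 seconds


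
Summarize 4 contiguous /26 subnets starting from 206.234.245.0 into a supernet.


Original prefix: /26
Number of subnets: 4 = 2^2
New prefix = 26 - 2 = 24
Supernet: 206.234.245.0/24


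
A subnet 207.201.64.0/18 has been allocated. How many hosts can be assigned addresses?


Host bits = 32 - 18 = 14
Total addresses = 2^14 = 16384
Usable = total - 2 (network and broadcast)
Usable hosts: 16382


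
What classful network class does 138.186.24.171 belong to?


First octet: 138
Binary: 10001010
10xxxxxx -> Class B (128-191)
Class B, default mask 255.255.0.0 (/16)


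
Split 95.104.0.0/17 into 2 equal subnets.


New prefix = 17 + 1 = 18
Each subnet has 16384 addresses
  95.104.0.0/18
  95.104.64.0/18
Subnets: 95.104.0.0/18, 95.104.64.0/18


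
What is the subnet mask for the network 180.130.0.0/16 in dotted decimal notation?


/16 means 16 network bits, 16 host bits
Binary: 11111111111111110000000000000000
Mask: 255.255.0.0


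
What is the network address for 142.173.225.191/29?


IP:   10001110.10101101.11100001.10111111
Mask: 11111111.11111111.11111111.11111000
AND operation:
Net:  10001110.10101101.11100001.10111000
Network: 142.173.225.184/29


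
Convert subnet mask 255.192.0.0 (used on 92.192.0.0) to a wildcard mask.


Subnet mask: 255.192.0.0
Wildcard = 255.255.255.255 - subnet mask
255 - 255 = 0
255 - 192 = 63
255 - 0 = 255
255 - 0 = 255
Wildcard: 0.63.255.255


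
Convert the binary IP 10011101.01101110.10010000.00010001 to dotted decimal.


10011101 = 157
01101110 = 110
10010000 = 144
00010001 = 17
IP: 157.110.144.17


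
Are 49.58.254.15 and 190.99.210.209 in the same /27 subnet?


Mask: 255.255.255.224
49.58.254.15 AND mask = 49.58.254.0
190.99.210.209 AND mask = 190.99.210.192
No, different subnets (49.58.254.0 vs 190.99.210.192)


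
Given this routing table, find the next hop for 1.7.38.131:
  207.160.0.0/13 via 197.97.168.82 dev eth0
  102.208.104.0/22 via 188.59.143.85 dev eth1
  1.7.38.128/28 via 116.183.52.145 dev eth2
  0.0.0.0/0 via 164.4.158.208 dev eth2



Longest prefix match for 1.7.38.131:
  /13 207.160.0.0: no
  /22 102.208.104.0: no
  /28 1.7.38.128: MATCH
  /0 0.0.0.0: MATCH
Selected: next-hop 116.183.52.145 via eth2 (matched /28)


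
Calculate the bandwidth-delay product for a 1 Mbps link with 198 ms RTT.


BDP = bandwidth * RTT
= 1 Mbps * 198 ms
= 1 * 1e6 * 198 / 1000 bits
= 198000 bits
= 24750 bytes
= 24.1699 KB
BDP = 198000 bits (24750 bytes)


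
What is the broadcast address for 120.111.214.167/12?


Network: 120.96.0.0/12
Host bits = 20
Set all host bits to 1:
Broadcast: 120.111.255.255


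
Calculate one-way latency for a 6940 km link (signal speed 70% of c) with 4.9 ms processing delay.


Speed = 0.7 * 3e5 km/s = 210000 km/s
Propagation delay = 6940 / 210000 = 0.033 s = 33.0476 ms
Processing delay = 4.9 ms
Total one-way latency = 37.9476 ms


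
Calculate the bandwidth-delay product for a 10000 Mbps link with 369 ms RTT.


BDP = bandwidth * RTT
= 10000 Mbps * 369 ms
= 10000 * 1e6 * 369 / 1000 bits
= 3690000000 bits
= 461250000 bytes
= 450439.4531 KB
BDP = 3690000000 bits (461250000 bytes)


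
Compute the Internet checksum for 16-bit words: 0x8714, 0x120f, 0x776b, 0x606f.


Sum all words (with carry folding):
+ 0x8714 = 0x8714
+ 0x120f = 0x9923
+ 0x776b = 0x108f
+ 0x606f = 0x70fe
One's complement: ~0x70fe
Checksum = 0x8f01


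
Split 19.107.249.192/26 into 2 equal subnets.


New prefix = 26 + 1 = 27
Each subnet has 32 addresses
  19.107.249.192/27
  19.107.249.224/27
Subnets: 19.107.249.192/27, 19.107.249.224/27


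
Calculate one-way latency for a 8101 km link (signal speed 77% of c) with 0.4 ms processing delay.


Speed = 0.77 * 3e5 km/s = 231000 km/s
Propagation delay = 8101 / 231000 = 0.0351 s = 35.0693 ms
Processing delay = 0.4 ms
Total one-way latency = 35.4693 ms


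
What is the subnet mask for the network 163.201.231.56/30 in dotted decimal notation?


/30 means 30 network bits, 2 host bits
Binary: 11111111111111111111111111111100
Mask: 255.255.255.252


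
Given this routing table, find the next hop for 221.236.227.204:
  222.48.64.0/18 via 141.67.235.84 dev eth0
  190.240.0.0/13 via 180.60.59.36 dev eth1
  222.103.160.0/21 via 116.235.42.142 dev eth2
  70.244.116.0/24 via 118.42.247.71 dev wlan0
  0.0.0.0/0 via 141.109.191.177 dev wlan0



Longest prefix match for 221.236.227.204:
  /18 222.48.64.0: no
  /13 190.240.0.0: no
  /21 222.103.160.0: no
  /24 70.244.116.0: no
  /0 0.0.0.0: MATCH
Selected: next-hop 141.109.191.177 via wlan0 (matched /0)


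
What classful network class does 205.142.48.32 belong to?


First octet: 205
Binary: 11001101
110xxxxx -> Class C (192-223)
Class C, default mask 255.255.255.0 (/24)


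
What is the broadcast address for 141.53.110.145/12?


Network: 141.48.0.0/12
Host bits = 20
Set all host bits to 1:
Broadcast: 141.63.255.255


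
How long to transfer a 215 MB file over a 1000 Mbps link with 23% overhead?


Effective throughput = 1000 * (1 - 23/100) = 770 Mbps
File size in Mb = 215 * 8 = 1720 Mb
Time = 1720 / 770
Time = 2.2338 seconds


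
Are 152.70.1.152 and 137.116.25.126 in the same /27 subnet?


Mask: 255.255.255.224
152.70.1.152 AND mask = 152.70.1.128
137.116.25.126 AND mask = 137.116.25.96
No, different subnets (152.70.1.128 vs 137.116.25.96)


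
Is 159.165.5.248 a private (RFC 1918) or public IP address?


RFC 1918 private ranges:
  10.0.0.0/8 (10.0.0.0 - 10.255.255.255)
  172.16.0.0/12 (172.16.0.0 - 172.31.255.255)
  192.168.0.0/16 (192.168.0.0 - 192.168.255.255)
Public (not in any RFC 1918 range)


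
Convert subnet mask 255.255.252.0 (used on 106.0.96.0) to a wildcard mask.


Subnet mask: 255.255.252.0
Wildcard = 255.255.255.255 - subnet mask
255 - 255 = 0
255 - 255 = 0
255 - 252 = 3
255 - 0 = 255
Wildcard: 0.0.3.255


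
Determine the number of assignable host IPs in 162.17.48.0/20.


Host bits = 32 - 20 = 12
Total addresses = 2^12 = 4096
Usable = total - 2 (network and broadcast)
Usable hosts: 4094


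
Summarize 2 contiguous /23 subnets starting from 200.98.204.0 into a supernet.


Original prefix: /23
Number of subnets: 2 = 2^1
New prefix = 23 - 1 = 22
Supernet: 200.98.204.0/22


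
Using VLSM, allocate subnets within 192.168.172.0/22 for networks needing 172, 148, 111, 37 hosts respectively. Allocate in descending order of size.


172 hosts -> /24 (254 usable): 192.168.172.0/24
148 hosts -> /24 (254 usable): 192.168.173.0/24
111 hosts -> /25 (126 usable): 192.168.174.0/25
37 hosts -> /26 (62 usable): 192.168.174.128/26
Allocation: 192.168.172.0/24 (172 hosts, 254 usable); 192.168.173.0/24 (148 hosts, 254 usable); 192.168.174.0/25 (111 hosts, 126 usable); 192.168.174.128/26 (37 hosts, 62 usable)


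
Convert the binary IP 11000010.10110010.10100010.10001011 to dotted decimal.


11000010 = 194
10110010 = 178
10100010 = 162
10001011 = 139
IP: 194.178.162.139


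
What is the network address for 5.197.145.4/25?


IP:   00000101.11000101.10010001.00000100
Mask: 11111111.11111111.11111111.10000000
AND operation:
Net:  00000101.11000101.10010001.00000000
Network: 5.197.145.0/25


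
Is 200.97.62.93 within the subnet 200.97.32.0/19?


Subnet network: 200.97.32.0
Test IP AND mask: 200.97.32.0
Yes, 200.97.62.93 is in 200.97.32.0/19


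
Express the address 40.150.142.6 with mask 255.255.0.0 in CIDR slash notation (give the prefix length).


Binary: 11111111.11111111.00000000.00000000
Count leading 1s
Prefix: /16


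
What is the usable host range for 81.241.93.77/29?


Network: 81.241.93.72
Broadcast: 81.241.93.79
First usable = network + 1
Last usable = broadcast - 1
Range: 81.241.93.73 to 81.241.93.78


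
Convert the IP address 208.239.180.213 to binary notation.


208 = 11010000
239 = 11101111
180 = 10110100
213 = 11010101
Binary: 11010000.11101111.10110100.11010101


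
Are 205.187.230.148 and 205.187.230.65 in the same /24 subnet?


Mask: 255.255.255.0
205.187.230.148 AND mask = 205.187.230.0
205.187.230.65 AND mask = 205.187.230.0
Yes, same subnet (205.187.230.0)


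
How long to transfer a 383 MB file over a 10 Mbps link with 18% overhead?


Effective throughput = 10 * (1 - 18/100) = 8.2 Mbps
File size in Mb = 383 * 8 = 3064 Mb
Time = 3064 / 8.2
Time = 373.6585 seconds


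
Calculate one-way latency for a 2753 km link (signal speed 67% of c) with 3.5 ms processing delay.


Speed = 0.67 * 3e5 km/s = 201000 km/s
Propagation delay = 2753 / 201000 = 0.0137 s = 13.6965 ms
Processing delay = 3.5 ms
Total one-way latency = 17.1965 ms


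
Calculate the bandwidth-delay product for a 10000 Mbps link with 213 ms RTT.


BDP = bandwidth * RTT
= 10000 Mbps * 213 ms
= 10000 * 1e6 * 213 / 1000 bits
= 2130000000 bits
= 266250000 bytes
= 260009.7656 KB
BDP = 2130000000 bits (266250000 bytes)


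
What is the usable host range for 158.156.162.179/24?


Network: 158.156.162.0
Broadcast: 158.156.162.255
First usable = network + 1
Last usable = broadcast - 1
Range: 158.156.162.1 to 158.156.162.254


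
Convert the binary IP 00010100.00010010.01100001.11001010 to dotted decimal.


00010100 = 20
00010010 = 18
01100001 = 97
11001010 = 202
IP: 20.18.97.202


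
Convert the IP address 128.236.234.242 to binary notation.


128 = 10000000
236 = 11101100
234 = 11101010
242 = 11110010
Binary: 10000000.11101100.11101010.11110010


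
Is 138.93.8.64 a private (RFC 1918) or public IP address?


RFC 1918 private ranges:
  10.0.0.0/8 (10.0.0.0 - 10.255.255.255)
  172.16.0.0/12 (172.16.0.0 - 172.31.255.255)
  192.168.0.0/16 (192.168.0.0 - 192.168.255.255)
Public (not in any RFC 1918 range)


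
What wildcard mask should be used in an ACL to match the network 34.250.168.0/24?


Subnet mask: 255.255.255.0
Wildcard = 255.255.255.255 - subnet mask
255 - 255 = 0
255 - 255 = 0
255 - 255 = 0
255 - 0 = 255
Wildcard: 0.0.0.255


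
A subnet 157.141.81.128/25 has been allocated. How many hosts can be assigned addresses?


Host bits = 32 - 25 = 7
Total addresses = 2^7 = 128
Usable = total - 2 (network and broadcast)
Usable hosts: 126


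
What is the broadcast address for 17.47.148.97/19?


Network: 17.47.128.0/19
Host bits = 13
Set all host bits to 1:
Broadcast: 17.47.159.255


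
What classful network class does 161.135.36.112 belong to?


First octet: 161
Binary: 10100001
10xxxxxx -> Class B (128-191)
Class B, default mask 255.255.0.0 (/16)


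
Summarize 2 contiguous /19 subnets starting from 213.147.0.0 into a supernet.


Original prefix: /19
Number of subnets: 2 = 2^1
New prefix = 19 - 1 = 18
Supernet: 213.147.0.0/18


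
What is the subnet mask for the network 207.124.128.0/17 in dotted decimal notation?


/17 means 17 network bits, 15 host bits
Binary: 11111111111111111000000000000000
Mask: 255.255.128.0


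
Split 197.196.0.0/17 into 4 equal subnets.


New prefix = 17 + 2 = 19
Each subnet has 8192 addresses
  197.196.0.0/19
  197.196.32.0/19
  197.196.64.0/19
  197.196.96.0/19
Subnets: 197.196.0.0/19, 197.196.32.0/19, 197.196.64.0/19, 197.196.96.0/19


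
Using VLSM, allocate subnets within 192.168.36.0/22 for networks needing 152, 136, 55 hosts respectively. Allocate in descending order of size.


152 hosts -> /24 (254 usable): 192.168.36.0/24
136 hosts -> /24 (254 usable): 192.168.37.0/24
55 hosts -> /26 (62 usable): 192.168.38.0/26
Allocation: 192.168.36.0/24 (152 hosts, 254 usable); 192.168.37.0/24 (136 hosts, 254 usable); 192.168.38.0/26 (55 hosts, 62 usable)


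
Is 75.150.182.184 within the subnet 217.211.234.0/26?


Subnet network: 217.211.234.0
Test IP AND mask: 75.150.182.128
No, 75.150.182.184 is not in 217.211.234.0/26


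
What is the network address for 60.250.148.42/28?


IP:   00111100.11111010.10010100.00101010
Mask: 11111111.11111111.11111111.11110000
AND operation:
Net:  00111100.11111010.10010100.00100000
Network: 60.250.148.32/28


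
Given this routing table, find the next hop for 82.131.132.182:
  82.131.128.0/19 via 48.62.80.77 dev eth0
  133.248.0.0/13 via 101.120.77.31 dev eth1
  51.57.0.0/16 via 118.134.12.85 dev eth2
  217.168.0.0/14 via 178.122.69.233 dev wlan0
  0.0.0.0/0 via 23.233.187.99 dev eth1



Longest prefix match for 82.131.132.182:
  /19 82.131.128.0: MATCH
  /13 133.248.0.0: no
  /16 51.57.0.0: no
  /14 217.168.0.0: no
  /0 0.0.0.0: MATCH
Selected: next-hop 48.62.80.77 via eth0 (matched /19)


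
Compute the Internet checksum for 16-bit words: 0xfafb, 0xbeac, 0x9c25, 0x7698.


Sum all words (with carry folding):
+ 0xfafb = 0xfafb
+ 0xbeac = 0xb9a8
+ 0x9c25 = 0x55ce
+ 0x7698 = 0xcc66
One's complement: ~0xcc66
Checksum = 0x3399


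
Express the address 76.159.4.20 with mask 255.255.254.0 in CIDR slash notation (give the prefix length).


Binary: 11111111.11111111.11111110.00000000
Count leading 1s
Prefix: /23


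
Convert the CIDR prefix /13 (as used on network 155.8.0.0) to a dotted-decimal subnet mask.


/13 means 13 network bits, 19 host bits
Binary: 11111111111110000000000000000000
Mask: 255.248.0.0


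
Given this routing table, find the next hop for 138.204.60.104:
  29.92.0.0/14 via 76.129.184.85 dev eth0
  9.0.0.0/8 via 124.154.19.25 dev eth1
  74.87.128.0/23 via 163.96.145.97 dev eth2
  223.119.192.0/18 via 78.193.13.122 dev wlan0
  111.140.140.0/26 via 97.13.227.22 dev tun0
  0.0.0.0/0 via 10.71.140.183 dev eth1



Longest prefix match for 138.204.60.104:
  /14 29.92.0.0: no
  /8 9.0.0.0: no
  /23 74.87.128.0: no
  /18 223.119.192.0: no
  /26 111.140.140.0: no
  /0 0.0.0.0: MATCH
Selected: next-hop 10.71.140.183 via eth1 (matched /0)


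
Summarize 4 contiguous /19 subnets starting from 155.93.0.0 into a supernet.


Original prefix: /19
Number of subnets: 4 = 2^2
New prefix = 19 - 2 = 17
Supernet: 155.93.0.0/17


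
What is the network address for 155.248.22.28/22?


IP:   10011011.11111000.00010110.00011100
Mask: 11111111.11111111.11111100.00000000
AND operation:
Net:  10011011.11111000.00010100.00000000
Network: 155.248.20.0/22


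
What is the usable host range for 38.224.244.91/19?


Network: 38.224.224.0
Broadcast: 38.224.255.255
First usable = network + 1
Last usable = broadcast - 1
Range: 38.224.224.1 to 38.224.255.254


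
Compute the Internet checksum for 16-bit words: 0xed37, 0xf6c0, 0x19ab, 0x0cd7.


Sum all words (with carry folding):
+ 0xed37 = 0xed37
+ 0xf6c0 = 0xe3f8
+ 0x19ab = 0xfda3
+ 0x0cd7 = 0x0a7b
One's complement: ~0x0a7b
Checksum = 0xf584


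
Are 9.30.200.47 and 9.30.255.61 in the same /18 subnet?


Mask: 255.255.192.0
9.30.200.47 AND mask = 9.30.192.0
9.30.255.61 AND mask = 9.30.192.0
Yes, same subnet (9.30.192.0)


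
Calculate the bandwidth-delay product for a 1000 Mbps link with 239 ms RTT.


BDP = bandwidth * RTT
= 1000 Mbps * 239 ms
= 1000 * 1e6 * 239 / 1000 bits
= 239000000 bits
= 29875000 bytes
= 29174.8047 KB
BDP = 239000000 bits (29875000 bytes)


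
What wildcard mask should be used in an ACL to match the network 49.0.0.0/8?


Subnet mask: 255.0.0.0
Wildcard = 255.255.255.255 - subnet mask
255 - 255 = 0
255 - 0 = 255
255 - 0 = 255
255 - 0 = 255
Wildcard: 0.255.255.255


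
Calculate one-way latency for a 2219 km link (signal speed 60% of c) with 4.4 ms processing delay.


Speed = 0.6 * 3e5 km/s = 180000 km/s
Propagation delay = 2219 / 180000 = 0.0123 s = 12.3278 ms
Processing delay = 4.4 ms
Total one-way latency = 16.7278 ms


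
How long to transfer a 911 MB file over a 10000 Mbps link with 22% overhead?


Effective throughput = 10000 * (1 - 22/100) = 7800 Mbps
File size in Mb = 911 * 8 = 7288 Mb
Time = 7288 / 7800
Time = 0.9344 seconds


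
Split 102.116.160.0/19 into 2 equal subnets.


New prefix = 19 + 1 = 20
Each subnet has 4096 addresses
  102.116.160.0/20
  102.116.176.0/20
Subnets: 102.116.160.0/20, 102.116.176.0/20


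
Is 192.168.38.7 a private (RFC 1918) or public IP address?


RFC 1918 private ranges:
  10.0.0.0/8 (10.0.0.0 - 10.255.255.255)
  172.16.0.0/12 (172.16.0.0 - 172.31.255.255)
  192.168.0.0/16 (192.168.0.0 - 192.168.255.255)
Private (in 192.168.0.0/16)


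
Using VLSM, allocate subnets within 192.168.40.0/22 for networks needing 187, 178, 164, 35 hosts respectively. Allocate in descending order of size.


187 hosts -> /24 (254 usable): 192.168.40.0/24
178 hosts -> /24 (254 usable): 192.168.41.0/24
164 hosts -> /24 (254 usable): 192.168.42.0/24
35 hosts -> /26 (62 usable): 192.168.43.0/26
Allocation: 192.168.40.0/24 (187 hosts, 254 usable); 192.168.41.0/24 (178 hosts, 254 usable); 192.168.42.0/24 (164 hosts, 254 usable); 192.168.43.0/26 (35 hosts, 62 usable)


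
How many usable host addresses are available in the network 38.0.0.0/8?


Host bits = 32 - 8 = 24
Total addresses = 2^24 = 16777216
Usable = total - 2 (network and broadcast)
Usable hosts: 16777214


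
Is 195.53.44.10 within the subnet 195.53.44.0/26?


Subnet network: 195.53.44.0
Test IP AND mask: 195.53.44.0
Yes, 195.53.44.10 is in 195.53.44.0/26


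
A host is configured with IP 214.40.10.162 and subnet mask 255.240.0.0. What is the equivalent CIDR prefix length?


Binary: 11111111.11110000.00000000.00000000
Count leading 1s
Prefix: /12


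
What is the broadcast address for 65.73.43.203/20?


Network: 65.73.32.0/20
Host bits = 12
Set all host bits to 1:
Broadcast: 65.73.47.255


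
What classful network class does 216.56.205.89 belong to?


First octet: 216
Binary: 11011000
110xxxxx -> Class C (192-223)
Class C, default mask 255.255.255.0 (/24)


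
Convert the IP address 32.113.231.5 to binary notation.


32 = 00100000
113 = 01110001
231 = 11100111
5 = 00000101
Binary: 00100000.01110001.11100111.00000101


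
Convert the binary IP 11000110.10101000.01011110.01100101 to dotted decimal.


11000110 = 198
10101000 = 168
01011110 = 94
01100101 = 101
IP: 198.168.94.101


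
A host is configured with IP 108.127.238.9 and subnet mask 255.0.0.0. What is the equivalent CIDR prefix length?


Binary: 11111111.00000000.00000000.00000000
Count leading 1s
Prefix: /8


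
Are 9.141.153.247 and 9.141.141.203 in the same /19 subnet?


Mask: 255.255.224.0
9.141.153.247 AND mask = 9.141.128.0
9.141.141.203 AND mask = 9.141.128.0
Yes, same subnet (9.141.128.0)


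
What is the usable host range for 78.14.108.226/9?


Network: 78.0.0.0
Broadcast: 78.127.255.255
First usable = network + 1
Last usable = broadcast - 1
Range: 78.0.0.1 to 78.127.255.254


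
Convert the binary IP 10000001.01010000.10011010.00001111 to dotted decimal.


10000001 = 129
01010000 = 80
10011010 = 154
00001111 = 15
IP: 129.80.154.15


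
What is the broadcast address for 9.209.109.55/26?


Network: 9.209.109.0/26
Host bits = 6
Set all host bits to 1:
Broadcast: 9.209.109.63


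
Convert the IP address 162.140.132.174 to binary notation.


162 = 10100010
140 = 10001100
132 = 10000100
174 = 10101110
Binary: 10100010.10001100.10000100.10101110


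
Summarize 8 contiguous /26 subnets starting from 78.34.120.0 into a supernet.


Original prefix: /26
Number of subnets: 8 = 2^3
New prefix = 26 - 3 = 23
Supernet: 78.34.120.0/23


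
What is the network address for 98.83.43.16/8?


IP:   01100010.01010011.00101011.00010000
Mask: 11111111.00000000.00000000.00000000
AND operation:
Net:  01100010.00000000.00000000.00000000
Network: 98.0.0.0/8


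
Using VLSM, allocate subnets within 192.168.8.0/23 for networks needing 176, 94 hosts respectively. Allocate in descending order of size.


176 hosts -> /24 (254 usable): 192.168.8.0/24
94 hosts -> /25 (126 usable): 192.168.9.0/25
Allocation: 192.168.8.0/24 (176 hosts, 254 usable); 192.168.9.0/25 (94 hosts, 126 usable)


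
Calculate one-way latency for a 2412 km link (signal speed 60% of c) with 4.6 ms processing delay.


Speed = 0.6 * 3e5 km/s = 180000 km/s
Propagation delay = 2412 / 180000 = 0.0134 s = 13.4 ms
Processing delay = 4.6 ms
Total one-way latency = 18 ms


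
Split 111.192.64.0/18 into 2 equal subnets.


New prefix = 18 + 1 = 19
Each subnet has 8192 addresses
  111.192.64.0/19
  111.192.96.0/19
Subnets: 111.192.64.0/19, 111.192.96.0/19


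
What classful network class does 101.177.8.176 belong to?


First octet: 101
Binary: 01100101
0xxxxxxx -> Class A (1-126)
Class A, default mask 255.0.0.0 (/8)


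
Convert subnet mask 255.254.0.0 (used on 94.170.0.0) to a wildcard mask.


Subnet mask: 255.254.0.0
Wildcard = 255.255.255.255 - subnet mask
255 - 255 = 0
255 - 254 = 1
255 - 0 = 255
255 - 0 = 255
Wildcard: 0.1.255.255


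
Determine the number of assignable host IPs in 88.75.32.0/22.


Host bits = 32 - 22 = 10
Total addresses = 2^10 = 1024
Usable = total - 2 (network and broadcast)
Usable hosts: 1022


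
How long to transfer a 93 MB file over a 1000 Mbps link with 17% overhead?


Effective throughput = 1000 * (1 - 17/100) = 830 Mbps
File size in Mb = 93 * 8 = 744 Mb
Time = 744 / 830
Time = 0.8964 seconds


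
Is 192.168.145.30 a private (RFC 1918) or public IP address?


RFC 1918 private ranges:
  10.0.0.0/8 (10.0.0.0 - 10.255.255.255)
  172.16.0.0/12 (172.16.0.0 - 172.31.255.255)
  192.168.0.0/16 (192.168.0.0 - 192.168.255.255)
Private (in 192.168.0.0/16)


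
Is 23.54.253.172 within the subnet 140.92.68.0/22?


Subnet network: 140.92.68.0
Test IP AND mask: 23.54.252.0
No, 23.54.253.172 is not in 140.92.68.0/22


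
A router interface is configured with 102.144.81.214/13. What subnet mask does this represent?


/13 means 13 network bits, 19 host bits
Binary: 11111111111110000000000000000000
Mask: 255.248.0.0


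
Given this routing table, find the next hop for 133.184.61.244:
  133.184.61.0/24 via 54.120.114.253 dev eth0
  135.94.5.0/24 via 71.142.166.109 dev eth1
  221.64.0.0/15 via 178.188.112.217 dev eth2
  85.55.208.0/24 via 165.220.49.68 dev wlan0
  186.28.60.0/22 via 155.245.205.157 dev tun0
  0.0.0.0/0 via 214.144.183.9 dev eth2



Longest prefix match for 133.184.61.244:
  /24 133.184.61.0: MATCH
  /24 135.94.5.0: no
  /15 221.64.0.0: no
  /24 85.55.208.0: no
  /22 186.28.60.0: no
  /0 0.0.0.0: MATCH
Selected: next-hop 54.120.114.253 via eth0 (matched /24)


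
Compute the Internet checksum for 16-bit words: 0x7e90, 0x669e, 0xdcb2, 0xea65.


Sum all words (with carry folding):
+ 0x7e90 = 0x7e90
+ 0x669e = 0xe52e
+ 0xdcb2 = 0xc1e1
+ 0xea65 = 0xac47
One's complement: ~0xac47
Checksum = 0x53b8


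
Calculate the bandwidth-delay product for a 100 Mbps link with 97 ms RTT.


BDP = bandwidth * RTT
= 100 Mbps * 97 ms
= 100 * 1e6 * 97 / 1000 bits
= 9700000 bits
= 1212500 bytes
= 1184.082 KB
BDP = 9700000 bits (1212500 bytes)
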